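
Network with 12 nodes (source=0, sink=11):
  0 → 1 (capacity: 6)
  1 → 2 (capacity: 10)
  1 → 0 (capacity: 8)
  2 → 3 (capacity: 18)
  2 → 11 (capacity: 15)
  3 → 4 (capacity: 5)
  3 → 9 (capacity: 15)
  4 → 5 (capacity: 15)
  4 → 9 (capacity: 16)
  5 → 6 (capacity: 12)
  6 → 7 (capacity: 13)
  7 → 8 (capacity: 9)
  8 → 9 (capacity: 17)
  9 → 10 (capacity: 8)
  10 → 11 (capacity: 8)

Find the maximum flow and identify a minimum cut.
Max flow = 6, Min cut edges: (0,1)

Maximum flow: 6
Minimum cut: (0,1)
Partition: S = [0], T = [1, 2, 3, 4, 5, 6, 7, 8, 9, 10, 11]

Max-flow min-cut theorem verified: both equal 6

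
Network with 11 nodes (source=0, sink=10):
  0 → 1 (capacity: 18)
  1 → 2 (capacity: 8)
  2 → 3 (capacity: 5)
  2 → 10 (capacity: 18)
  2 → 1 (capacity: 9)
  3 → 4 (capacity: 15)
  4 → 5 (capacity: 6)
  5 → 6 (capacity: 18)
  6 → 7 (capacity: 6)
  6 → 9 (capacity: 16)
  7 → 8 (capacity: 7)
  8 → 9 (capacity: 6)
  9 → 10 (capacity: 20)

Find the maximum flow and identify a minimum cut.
Max flow = 8, Min cut edges: (1,2)

Maximum flow: 8
Minimum cut: (1,2)
Partition: S = [0, 1], T = [2, 3, 4, 5, 6, 7, 8, 9, 10]

Max-flow min-cut theorem verified: both equal 8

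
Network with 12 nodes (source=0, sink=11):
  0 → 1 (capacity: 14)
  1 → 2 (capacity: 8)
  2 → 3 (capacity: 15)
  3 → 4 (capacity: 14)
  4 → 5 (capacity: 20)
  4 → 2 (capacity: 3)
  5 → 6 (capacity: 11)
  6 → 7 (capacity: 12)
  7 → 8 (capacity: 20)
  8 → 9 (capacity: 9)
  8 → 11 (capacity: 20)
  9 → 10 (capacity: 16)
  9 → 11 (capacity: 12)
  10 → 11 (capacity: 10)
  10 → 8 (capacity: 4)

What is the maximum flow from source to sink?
Maximum flow = 8

Max flow: 8

Flow assignment:
  0 → 1: 8/14
  1 → 2: 8/8
  2 → 3: 8/15
  3 → 4: 8/14
  4 → 5: 8/20
  5 → 6: 8/11
  6 → 7: 8/12
  7 → 8: 8/20
  8 → 11: 8/20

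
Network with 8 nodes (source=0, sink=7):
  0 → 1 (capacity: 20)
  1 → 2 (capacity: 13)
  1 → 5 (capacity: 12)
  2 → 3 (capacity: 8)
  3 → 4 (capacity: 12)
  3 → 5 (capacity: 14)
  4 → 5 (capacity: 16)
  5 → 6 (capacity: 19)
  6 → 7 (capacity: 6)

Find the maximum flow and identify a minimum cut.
Max flow = 6, Min cut edges: (6,7)

Maximum flow: 6
Minimum cut: (6,7)
Partition: S = [0, 1, 2, 3, 4, 5, 6], T = [7]

Max-flow min-cut theorem verified: both equal 6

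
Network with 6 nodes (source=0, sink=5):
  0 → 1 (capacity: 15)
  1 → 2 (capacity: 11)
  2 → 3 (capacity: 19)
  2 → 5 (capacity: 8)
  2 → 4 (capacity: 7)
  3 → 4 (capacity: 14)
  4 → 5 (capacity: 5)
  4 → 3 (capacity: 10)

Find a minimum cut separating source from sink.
Min cut value = 11, edges: (1,2)

Min cut value: 11
Partition: S = [0, 1], T = [2, 3, 4, 5]
Cut edges: (1,2)

By max-flow min-cut theorem, max flow = min cut = 11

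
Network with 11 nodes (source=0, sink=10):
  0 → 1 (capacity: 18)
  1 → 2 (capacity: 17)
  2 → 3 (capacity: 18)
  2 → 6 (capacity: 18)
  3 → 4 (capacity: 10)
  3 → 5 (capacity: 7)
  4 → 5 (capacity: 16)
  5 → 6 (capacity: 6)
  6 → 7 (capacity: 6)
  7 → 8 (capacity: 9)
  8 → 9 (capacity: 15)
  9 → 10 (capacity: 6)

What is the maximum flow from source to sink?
Maximum flow = 6

Max flow: 6

Flow assignment:
  0 → 1: 6/18
  1 → 2: 6/17
  2 → 6: 6/18
  6 → 7: 6/6
  7 → 8: 6/9
  8 → 9: 6/15
  9 → 10: 6/6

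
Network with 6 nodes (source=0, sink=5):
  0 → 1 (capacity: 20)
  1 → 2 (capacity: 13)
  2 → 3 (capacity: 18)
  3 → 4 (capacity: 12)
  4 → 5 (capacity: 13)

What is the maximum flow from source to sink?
Maximum flow = 12

Max flow: 12

Flow assignment:
  0 → 1: 12/20
  1 → 2: 12/13
  2 → 3: 12/18
  3 → 4: 12/12
  4 → 5: 12/13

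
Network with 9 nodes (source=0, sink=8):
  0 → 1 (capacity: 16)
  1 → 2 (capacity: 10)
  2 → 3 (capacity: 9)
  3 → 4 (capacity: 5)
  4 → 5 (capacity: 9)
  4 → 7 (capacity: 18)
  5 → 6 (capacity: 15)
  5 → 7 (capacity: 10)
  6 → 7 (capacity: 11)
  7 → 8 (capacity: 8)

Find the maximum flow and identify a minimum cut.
Max flow = 5, Min cut edges: (3,4)

Maximum flow: 5
Minimum cut: (3,4)
Partition: S = [0, 1, 2, 3], T = [4, 5, 6, 7, 8]

Max-flow min-cut theorem verified: both equal 5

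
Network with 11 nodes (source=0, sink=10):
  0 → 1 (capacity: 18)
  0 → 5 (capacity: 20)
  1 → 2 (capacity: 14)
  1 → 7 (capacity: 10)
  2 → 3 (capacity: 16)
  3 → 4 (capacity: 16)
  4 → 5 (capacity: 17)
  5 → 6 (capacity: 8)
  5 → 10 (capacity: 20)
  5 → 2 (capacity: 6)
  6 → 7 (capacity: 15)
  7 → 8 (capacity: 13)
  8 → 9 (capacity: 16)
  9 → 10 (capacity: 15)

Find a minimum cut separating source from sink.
Min cut value = 33, edges: (5,10), (7,8)

Min cut value: 33
Partition: S = [0, 1, 2, 3, 4, 5, 6, 7], T = [8, 9, 10]
Cut edges: (5,10), (7,8)

By max-flow min-cut theorem, max flow = min cut = 33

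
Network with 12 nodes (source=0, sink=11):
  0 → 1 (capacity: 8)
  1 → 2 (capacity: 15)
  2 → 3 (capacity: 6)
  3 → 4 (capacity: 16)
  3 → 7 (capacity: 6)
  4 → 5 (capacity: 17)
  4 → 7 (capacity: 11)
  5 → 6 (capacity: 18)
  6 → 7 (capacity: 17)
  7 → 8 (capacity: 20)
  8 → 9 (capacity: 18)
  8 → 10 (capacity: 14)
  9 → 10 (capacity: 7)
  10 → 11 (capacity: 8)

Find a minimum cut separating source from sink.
Min cut value = 6, edges: (2,3)

Min cut value: 6
Partition: S = [0, 1, 2], T = [3, 4, 5, 6, 7, 8, 9, 10, 11]
Cut edges: (2,3)

By max-flow min-cut theorem, max flow = min cut = 6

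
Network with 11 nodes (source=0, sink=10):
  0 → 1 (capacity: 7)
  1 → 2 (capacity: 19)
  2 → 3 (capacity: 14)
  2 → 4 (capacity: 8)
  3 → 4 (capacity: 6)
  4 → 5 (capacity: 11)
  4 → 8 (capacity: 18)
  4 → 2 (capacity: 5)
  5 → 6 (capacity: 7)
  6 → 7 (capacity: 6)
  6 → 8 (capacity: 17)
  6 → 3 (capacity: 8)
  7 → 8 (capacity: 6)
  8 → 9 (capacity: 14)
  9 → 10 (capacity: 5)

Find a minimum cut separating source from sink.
Min cut value = 5, edges: (9,10)

Min cut value: 5
Partition: S = [0, 1, 2, 3, 4, 5, 6, 7, 8, 9], T = [10]
Cut edges: (9,10)

By max-flow min-cut theorem, max flow = min cut = 5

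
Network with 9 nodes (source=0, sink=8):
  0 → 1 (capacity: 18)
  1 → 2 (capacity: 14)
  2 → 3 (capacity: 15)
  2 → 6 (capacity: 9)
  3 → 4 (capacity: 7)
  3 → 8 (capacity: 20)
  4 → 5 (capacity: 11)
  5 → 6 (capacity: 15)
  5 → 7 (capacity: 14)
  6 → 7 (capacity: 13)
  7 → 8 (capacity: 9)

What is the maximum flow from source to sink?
Maximum flow = 14

Max flow: 14

Flow assignment:
  0 → 1: 14/18
  1 → 2: 14/14
  2 → 3: 14/15
  3 → 8: 14/20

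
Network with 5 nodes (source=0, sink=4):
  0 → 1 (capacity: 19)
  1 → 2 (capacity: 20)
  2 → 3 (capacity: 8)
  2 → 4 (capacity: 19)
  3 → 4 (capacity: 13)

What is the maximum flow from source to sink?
Maximum flow = 19

Max flow: 19

Flow assignment:
  0 → 1: 19/19
  1 → 2: 19/20
  2 → 4: 19/19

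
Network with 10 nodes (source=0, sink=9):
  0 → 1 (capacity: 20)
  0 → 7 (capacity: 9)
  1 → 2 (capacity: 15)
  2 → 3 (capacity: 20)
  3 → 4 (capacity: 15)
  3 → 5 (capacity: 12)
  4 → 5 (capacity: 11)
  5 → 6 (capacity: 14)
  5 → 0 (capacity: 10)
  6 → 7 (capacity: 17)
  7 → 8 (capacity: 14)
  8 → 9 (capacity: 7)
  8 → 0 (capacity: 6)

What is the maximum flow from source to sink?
Maximum flow = 7

Max flow: 7

Flow assignment:
  0 → 1: 15/20
  1 → 2: 15/15
  2 → 3: 15/20
  3 → 4: 3/15
  3 → 5: 12/12
  4 → 5: 3/11
  5 → 6: 13/14
  5 → 0: 2/10
  6 → 7: 13/17
  7 → 8: 13/14
  8 → 9: 7/7
  8 → 0: 6/6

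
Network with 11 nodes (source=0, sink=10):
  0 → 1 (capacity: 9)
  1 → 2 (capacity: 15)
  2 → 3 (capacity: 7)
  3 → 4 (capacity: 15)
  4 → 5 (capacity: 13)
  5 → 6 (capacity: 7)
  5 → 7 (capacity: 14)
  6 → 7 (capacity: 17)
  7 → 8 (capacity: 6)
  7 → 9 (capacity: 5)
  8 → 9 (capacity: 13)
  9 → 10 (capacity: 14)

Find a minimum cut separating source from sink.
Min cut value = 7, edges: (2,3)

Min cut value: 7
Partition: S = [0, 1, 2], T = [3, 4, 5, 6, 7, 8, 9, 10]
Cut edges: (2,3)

By max-flow min-cut theorem, max flow = min cut = 7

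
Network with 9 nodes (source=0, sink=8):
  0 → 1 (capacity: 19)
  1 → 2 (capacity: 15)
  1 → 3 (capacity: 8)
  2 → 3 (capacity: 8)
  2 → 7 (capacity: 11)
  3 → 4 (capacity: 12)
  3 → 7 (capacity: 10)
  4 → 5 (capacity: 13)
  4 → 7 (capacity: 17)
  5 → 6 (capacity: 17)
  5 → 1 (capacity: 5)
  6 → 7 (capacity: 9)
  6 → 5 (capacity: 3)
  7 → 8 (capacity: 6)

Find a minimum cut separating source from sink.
Min cut value = 6, edges: (7,8)

Min cut value: 6
Partition: S = [0, 1, 2, 3, 4, 5, 6, 7], T = [8]
Cut edges: (7,8)

By max-flow min-cut theorem, max flow = min cut = 6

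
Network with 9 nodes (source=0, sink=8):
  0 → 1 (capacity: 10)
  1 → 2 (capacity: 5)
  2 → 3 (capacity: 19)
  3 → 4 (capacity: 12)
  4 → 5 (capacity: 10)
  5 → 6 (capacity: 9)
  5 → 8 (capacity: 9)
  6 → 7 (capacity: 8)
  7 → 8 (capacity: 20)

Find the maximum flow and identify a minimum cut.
Max flow = 5, Min cut edges: (1,2)

Maximum flow: 5
Minimum cut: (1,2)
Partition: S = [0, 1], T = [2, 3, 4, 5, 6, 7, 8]

Max-flow min-cut theorem verified: both equal 5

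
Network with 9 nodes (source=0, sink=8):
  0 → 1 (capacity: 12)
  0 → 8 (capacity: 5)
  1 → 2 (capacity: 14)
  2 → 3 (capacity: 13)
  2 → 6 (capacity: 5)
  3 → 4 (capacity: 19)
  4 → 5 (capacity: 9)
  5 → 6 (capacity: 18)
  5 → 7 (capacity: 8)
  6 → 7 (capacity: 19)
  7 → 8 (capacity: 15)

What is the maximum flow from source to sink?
Maximum flow = 17

Max flow: 17

Flow assignment:
  0 → 1: 12/12
  0 → 8: 5/5
  1 → 2: 12/14
  2 → 3: 7/13
  2 → 6: 5/5
  3 → 4: 7/19
  4 → 5: 7/9
  5 → 7: 7/8
  6 → 7: 5/19
  7 → 8: 12/15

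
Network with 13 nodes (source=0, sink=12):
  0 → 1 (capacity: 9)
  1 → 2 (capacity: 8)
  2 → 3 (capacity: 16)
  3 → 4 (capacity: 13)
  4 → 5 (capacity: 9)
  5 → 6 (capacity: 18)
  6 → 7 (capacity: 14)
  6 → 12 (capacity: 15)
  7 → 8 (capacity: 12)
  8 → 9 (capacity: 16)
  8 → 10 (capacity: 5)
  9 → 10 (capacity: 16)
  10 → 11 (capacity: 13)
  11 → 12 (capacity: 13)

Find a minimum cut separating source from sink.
Min cut value = 8, edges: (1,2)

Min cut value: 8
Partition: S = [0, 1], T = [2, 3, 4, 5, 6, 7, 8, 9, 10, 11, 12]
Cut edges: (1,2)

By max-flow min-cut theorem, max flow = min cut = 8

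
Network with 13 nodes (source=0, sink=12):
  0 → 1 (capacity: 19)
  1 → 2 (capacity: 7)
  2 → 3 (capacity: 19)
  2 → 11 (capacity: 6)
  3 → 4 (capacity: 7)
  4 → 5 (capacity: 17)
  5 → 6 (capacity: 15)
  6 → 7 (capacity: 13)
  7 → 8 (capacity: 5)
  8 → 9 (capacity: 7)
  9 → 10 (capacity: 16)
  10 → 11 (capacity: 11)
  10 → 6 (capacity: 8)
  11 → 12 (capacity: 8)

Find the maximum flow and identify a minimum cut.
Max flow = 7, Min cut edges: (1,2)

Maximum flow: 7
Minimum cut: (1,2)
Partition: S = [0, 1], T = [2, 3, 4, 5, 6, 7, 8, 9, 10, 11, 12]

Max-flow min-cut theorem verified: both equal 7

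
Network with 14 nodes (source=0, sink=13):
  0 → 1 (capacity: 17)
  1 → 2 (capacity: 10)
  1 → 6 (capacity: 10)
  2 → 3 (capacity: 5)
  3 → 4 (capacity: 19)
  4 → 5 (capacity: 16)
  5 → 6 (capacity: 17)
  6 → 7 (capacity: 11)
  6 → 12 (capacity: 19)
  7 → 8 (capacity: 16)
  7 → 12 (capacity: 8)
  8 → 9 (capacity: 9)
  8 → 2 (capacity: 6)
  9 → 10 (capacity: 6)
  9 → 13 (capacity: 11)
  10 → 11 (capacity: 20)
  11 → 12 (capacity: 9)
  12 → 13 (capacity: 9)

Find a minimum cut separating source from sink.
Min cut value = 15, edges: (1,6), (2,3)

Min cut value: 15
Partition: S = [0, 1, 2], T = [3, 4, 5, 6, 7, 8, 9, 10, 11, 12, 13]
Cut edges: (1,6), (2,3)

By max-flow min-cut theorem, max flow = min cut = 15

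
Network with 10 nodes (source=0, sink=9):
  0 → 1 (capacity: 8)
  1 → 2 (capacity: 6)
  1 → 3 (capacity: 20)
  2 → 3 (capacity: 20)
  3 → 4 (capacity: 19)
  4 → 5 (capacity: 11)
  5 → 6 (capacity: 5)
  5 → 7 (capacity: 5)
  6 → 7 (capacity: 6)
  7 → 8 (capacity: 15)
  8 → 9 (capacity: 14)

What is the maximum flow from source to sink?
Maximum flow = 8

Max flow: 8

Flow assignment:
  0 → 1: 8/8
  1 → 3: 8/20
  3 → 4: 8/19
  4 → 5: 8/11
  5 → 6: 3/5
  5 → 7: 5/5
  6 → 7: 3/6
  7 → 8: 8/15
  8 → 9: 8/14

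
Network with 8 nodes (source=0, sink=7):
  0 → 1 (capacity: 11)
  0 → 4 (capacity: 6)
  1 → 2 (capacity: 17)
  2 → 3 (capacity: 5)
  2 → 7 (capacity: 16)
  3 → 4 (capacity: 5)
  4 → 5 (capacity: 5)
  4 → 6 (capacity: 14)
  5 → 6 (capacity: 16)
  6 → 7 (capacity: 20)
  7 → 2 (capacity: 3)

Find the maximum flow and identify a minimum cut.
Max flow = 17, Min cut edges: (0,1), (0,4)

Maximum flow: 17
Minimum cut: (0,1), (0,4)
Partition: S = [0], T = [1, 2, 3, 4, 5, 6, 7]

Max-flow min-cut theorem verified: both equal 17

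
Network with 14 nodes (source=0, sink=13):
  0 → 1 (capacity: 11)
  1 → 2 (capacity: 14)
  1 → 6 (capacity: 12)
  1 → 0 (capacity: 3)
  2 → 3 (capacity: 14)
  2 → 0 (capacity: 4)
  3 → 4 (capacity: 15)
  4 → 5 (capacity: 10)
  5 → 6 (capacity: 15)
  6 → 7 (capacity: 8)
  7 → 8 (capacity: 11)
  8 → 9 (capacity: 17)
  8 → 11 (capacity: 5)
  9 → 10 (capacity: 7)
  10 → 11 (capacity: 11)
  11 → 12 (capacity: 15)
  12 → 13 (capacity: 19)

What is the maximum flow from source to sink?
Maximum flow = 8

Max flow: 8

Flow assignment:
  0 → 1: 8/11
  1 → 6: 8/12
  6 → 7: 8/8
  7 → 8: 8/11
  8 → 9: 3/17
  8 → 11: 5/5
  9 → 10: 3/7
  10 → 11: 3/11
  11 → 12: 8/15
  12 → 13: 8/19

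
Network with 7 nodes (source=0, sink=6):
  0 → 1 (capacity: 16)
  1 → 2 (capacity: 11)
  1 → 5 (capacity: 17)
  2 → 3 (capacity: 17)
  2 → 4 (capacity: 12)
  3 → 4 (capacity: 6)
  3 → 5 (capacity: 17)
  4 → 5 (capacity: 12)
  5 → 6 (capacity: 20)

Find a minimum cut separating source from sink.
Min cut value = 16, edges: (0,1)

Min cut value: 16
Partition: S = [0], T = [1, 2, 3, 4, 5, 6]
Cut edges: (0,1)

By max-flow min-cut theorem, max flow = min cut = 16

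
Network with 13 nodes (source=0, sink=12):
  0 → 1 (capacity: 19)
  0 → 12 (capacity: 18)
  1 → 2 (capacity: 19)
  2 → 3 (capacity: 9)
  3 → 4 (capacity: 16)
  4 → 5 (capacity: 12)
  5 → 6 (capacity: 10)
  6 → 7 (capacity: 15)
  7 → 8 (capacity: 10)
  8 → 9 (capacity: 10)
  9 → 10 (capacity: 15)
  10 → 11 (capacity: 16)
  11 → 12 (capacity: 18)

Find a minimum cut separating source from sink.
Min cut value = 27, edges: (0,12), (2,3)

Min cut value: 27
Partition: S = [0, 1, 2], T = [3, 4, 5, 6, 7, 8, 9, 10, 11, 12]
Cut edges: (0,12), (2,3)

By max-flow min-cut theorem, max flow = min cut = 27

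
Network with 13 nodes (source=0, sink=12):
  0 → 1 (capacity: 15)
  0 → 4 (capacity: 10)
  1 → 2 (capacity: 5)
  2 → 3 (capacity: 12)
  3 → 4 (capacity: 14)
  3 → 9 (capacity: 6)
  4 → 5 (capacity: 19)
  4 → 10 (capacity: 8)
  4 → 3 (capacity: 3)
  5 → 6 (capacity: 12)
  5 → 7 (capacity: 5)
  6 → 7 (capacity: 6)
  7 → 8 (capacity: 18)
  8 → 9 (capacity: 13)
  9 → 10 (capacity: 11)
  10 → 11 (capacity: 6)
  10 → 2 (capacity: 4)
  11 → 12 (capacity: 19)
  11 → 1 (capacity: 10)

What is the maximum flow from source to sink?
Maximum flow = 6

Max flow: 6

Flow assignment:
  0 → 1: 4/15
  0 → 4: 2/10
  1 → 2: 4/5
  2 → 3: 5/12
  3 → 9: 6/6
  4 → 5: 1/19
  4 → 3: 1/3
  5 → 7: 1/5
  7 → 8: 1/18
  8 → 9: 1/13
  9 → 10: 7/11
  10 → 11: 6/6
  10 → 2: 1/4
  11 → 12: 6/19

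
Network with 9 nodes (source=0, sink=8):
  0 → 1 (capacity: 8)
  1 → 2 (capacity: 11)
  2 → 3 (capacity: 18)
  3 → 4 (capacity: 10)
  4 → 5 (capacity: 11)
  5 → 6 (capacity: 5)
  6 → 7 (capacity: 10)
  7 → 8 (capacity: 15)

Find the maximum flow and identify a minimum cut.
Max flow = 5, Min cut edges: (5,6)

Maximum flow: 5
Minimum cut: (5,6)
Partition: S = [0, 1, 2, 3, 4, 5], T = [6, 7, 8]

Max-flow min-cut theorem verified: both equal 5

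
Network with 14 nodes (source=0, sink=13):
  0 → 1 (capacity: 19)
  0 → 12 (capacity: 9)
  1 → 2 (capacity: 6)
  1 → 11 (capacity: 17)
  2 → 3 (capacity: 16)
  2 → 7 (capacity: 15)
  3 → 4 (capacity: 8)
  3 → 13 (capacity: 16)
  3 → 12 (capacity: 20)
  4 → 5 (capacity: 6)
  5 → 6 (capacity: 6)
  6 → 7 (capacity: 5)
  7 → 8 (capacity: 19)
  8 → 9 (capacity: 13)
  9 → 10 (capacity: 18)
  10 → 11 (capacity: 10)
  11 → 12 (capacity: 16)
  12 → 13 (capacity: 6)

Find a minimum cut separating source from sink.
Min cut value = 12, edges: (1,2), (12,13)

Min cut value: 12
Partition: S = [0, 1, 4, 5, 6, 7, 8, 9, 10, 11, 12], T = [2, 3, 13]
Cut edges: (1,2), (12,13)

By max-flow min-cut theorem, max flow = min cut = 12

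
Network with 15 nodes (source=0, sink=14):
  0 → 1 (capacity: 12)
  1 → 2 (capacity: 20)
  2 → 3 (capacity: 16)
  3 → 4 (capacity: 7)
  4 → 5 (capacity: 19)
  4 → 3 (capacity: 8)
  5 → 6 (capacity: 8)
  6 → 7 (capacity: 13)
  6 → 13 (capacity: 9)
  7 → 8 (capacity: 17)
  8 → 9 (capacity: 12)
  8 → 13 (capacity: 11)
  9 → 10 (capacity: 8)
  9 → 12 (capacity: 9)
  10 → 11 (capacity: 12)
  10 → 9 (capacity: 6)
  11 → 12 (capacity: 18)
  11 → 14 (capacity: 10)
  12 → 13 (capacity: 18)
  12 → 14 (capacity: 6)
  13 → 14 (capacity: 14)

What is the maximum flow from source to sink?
Maximum flow = 7

Max flow: 7

Flow assignment:
  0 → 1: 7/12
  1 → 2: 7/20
  2 → 3: 7/16
  3 → 4: 7/7
  4 → 5: 7/19
  5 → 6: 7/8
  6 → 13: 7/9
  13 → 14: 7/14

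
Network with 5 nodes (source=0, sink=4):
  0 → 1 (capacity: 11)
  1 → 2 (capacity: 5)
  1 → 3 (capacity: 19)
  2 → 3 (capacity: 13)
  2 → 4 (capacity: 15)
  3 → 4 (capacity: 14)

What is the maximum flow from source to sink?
Maximum flow = 11

Max flow: 11

Flow assignment:
  0 → 1: 11/11
  1 → 2: 5/5
  1 → 3: 6/19
  2 → 4: 5/15
  3 → 4: 6/14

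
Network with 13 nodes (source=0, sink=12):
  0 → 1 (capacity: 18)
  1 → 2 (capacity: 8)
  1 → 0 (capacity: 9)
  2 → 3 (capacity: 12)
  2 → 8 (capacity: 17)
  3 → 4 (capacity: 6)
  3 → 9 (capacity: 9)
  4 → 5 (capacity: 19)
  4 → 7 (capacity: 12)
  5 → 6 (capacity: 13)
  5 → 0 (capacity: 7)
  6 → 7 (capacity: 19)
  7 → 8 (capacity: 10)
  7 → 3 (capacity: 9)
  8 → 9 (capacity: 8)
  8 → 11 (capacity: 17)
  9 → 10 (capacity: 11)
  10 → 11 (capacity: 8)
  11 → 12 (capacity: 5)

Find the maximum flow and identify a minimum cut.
Max flow = 5, Min cut edges: (11,12)

Maximum flow: 5
Minimum cut: (11,12)
Partition: S = [0, 1, 2, 3, 4, 5, 6, 7, 8, 9, 10, 11], T = [12]

Max-flow min-cut theorem verified: both equal 5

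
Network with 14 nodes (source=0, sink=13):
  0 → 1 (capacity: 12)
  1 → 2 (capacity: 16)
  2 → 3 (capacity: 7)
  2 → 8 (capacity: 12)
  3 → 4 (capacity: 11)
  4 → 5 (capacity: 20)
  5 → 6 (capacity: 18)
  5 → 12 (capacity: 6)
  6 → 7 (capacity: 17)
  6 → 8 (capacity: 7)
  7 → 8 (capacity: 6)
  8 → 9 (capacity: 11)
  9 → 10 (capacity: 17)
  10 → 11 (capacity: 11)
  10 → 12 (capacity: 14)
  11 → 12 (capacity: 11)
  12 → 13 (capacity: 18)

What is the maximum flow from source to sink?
Maximum flow = 12

Max flow: 12

Flow assignment:
  0 → 1: 12/12
  1 → 2: 12/16
  2 → 3: 6/7
  2 → 8: 6/12
  3 → 4: 6/11
  4 → 5: 6/20
  5 → 12: 6/6
  8 → 9: 6/11
  9 → 10: 6/17
  10 → 12: 6/14
  12 → 13: 12/18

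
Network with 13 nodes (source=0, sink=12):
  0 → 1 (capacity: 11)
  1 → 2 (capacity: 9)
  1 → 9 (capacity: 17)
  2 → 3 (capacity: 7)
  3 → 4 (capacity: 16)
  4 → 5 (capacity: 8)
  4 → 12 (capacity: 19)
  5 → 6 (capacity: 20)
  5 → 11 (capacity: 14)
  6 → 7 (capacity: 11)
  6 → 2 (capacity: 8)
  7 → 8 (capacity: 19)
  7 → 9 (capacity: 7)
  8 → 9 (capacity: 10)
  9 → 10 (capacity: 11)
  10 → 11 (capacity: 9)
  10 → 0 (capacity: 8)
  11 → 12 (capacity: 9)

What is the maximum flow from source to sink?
Maximum flow = 11

Max flow: 11

Flow assignment:
  0 → 1: 11/11
  1 → 2: 7/9
  1 → 9: 4/17
  2 → 3: 7/7
  3 → 4: 7/16
  4 → 12: 7/19
  9 → 10: 4/11
  10 → 11: 4/9
  11 → 12: 4/9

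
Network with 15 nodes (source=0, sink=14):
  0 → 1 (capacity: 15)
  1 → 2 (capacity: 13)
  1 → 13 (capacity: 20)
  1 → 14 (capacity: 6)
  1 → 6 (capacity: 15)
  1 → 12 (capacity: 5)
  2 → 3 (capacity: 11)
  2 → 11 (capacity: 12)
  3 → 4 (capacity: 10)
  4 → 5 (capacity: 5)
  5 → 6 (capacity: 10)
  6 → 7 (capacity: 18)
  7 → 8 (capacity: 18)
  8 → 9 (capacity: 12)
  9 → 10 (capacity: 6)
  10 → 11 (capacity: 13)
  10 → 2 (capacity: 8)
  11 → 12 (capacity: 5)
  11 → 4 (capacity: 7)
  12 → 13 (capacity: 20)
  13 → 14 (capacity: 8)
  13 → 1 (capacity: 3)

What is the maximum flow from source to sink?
Maximum flow = 14

Max flow: 14

Flow assignment:
  0 → 1: 14/15
  1 → 13: 8/20
  1 → 14: 6/6
  13 → 14: 8/8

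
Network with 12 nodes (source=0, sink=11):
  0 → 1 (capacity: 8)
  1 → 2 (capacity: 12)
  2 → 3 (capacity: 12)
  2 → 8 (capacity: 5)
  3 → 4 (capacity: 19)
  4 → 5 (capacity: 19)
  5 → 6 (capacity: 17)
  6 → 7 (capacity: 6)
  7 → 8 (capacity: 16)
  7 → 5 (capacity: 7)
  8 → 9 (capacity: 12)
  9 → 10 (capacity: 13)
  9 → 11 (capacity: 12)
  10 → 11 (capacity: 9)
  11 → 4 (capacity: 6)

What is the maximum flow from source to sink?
Maximum flow = 8

Max flow: 8

Flow assignment:
  0 → 1: 8/8
  1 → 2: 8/12
  2 → 3: 3/12
  2 → 8: 5/5
  3 → 4: 3/19
  4 → 5: 3/19
  5 → 6: 3/17
  6 → 7: 3/6
  7 → 8: 3/16
  8 → 9: 8/12
  9 → 11: 8/12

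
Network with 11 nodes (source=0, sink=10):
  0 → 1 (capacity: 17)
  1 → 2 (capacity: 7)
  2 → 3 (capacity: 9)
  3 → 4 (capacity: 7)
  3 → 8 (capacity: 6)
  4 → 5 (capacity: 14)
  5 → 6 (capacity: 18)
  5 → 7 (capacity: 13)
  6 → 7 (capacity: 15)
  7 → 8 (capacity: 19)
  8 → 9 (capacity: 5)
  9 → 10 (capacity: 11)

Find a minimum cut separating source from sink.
Min cut value = 5, edges: (8,9)

Min cut value: 5
Partition: S = [0, 1, 2, 3, 4, 5, 6, 7, 8], T = [9, 10]
Cut edges: (8,9)

By max-flow min-cut theorem, max flow = min cut = 5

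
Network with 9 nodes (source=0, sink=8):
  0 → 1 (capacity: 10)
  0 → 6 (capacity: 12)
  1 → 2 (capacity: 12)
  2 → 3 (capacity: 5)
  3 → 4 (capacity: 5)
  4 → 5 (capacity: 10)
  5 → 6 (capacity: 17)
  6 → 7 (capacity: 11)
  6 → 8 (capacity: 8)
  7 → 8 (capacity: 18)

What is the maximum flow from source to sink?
Maximum flow = 17

Max flow: 17

Flow assignment:
  0 → 1: 5/10
  0 → 6: 12/12
  1 → 2: 5/12
  2 → 3: 5/5
  3 → 4: 5/5
  4 → 5: 5/10
  5 → 6: 5/17
  6 → 7: 9/11
  6 → 8: 8/8
  7 → 8: 9/18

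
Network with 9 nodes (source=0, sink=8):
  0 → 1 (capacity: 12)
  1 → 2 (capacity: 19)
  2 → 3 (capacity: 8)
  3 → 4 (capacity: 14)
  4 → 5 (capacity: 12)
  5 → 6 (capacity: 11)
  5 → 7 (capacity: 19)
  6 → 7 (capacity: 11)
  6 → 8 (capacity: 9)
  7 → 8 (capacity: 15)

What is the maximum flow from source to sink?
Maximum flow = 8

Max flow: 8

Flow assignment:
  0 → 1: 8/12
  1 → 2: 8/19
  2 → 3: 8/8
  3 → 4: 8/14
  4 → 5: 8/12
  5 → 6: 8/11
  6 → 8: 8/9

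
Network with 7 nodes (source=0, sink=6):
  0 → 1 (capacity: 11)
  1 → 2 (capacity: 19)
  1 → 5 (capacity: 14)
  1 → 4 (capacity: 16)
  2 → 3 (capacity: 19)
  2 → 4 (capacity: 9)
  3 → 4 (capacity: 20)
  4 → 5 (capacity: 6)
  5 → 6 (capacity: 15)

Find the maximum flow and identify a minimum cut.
Max flow = 11, Min cut edges: (0,1)

Maximum flow: 11
Minimum cut: (0,1)
Partition: S = [0], T = [1, 2, 3, 4, 5, 6]

Max-flow min-cut theorem verified: both equal 11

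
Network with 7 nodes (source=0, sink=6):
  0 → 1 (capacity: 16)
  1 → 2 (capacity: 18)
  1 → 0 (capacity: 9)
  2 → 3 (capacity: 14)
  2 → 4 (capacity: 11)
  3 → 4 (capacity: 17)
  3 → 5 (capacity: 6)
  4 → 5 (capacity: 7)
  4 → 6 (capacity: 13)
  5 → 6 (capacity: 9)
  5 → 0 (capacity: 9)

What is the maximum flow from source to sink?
Maximum flow = 16

Max flow: 16

Flow assignment:
  0 → 1: 16/16
  1 → 2: 16/18
  2 → 3: 5/14
  2 → 4: 11/11
  3 → 4: 5/17
  4 → 5: 3/7
  4 → 6: 13/13
  5 → 6: 3/9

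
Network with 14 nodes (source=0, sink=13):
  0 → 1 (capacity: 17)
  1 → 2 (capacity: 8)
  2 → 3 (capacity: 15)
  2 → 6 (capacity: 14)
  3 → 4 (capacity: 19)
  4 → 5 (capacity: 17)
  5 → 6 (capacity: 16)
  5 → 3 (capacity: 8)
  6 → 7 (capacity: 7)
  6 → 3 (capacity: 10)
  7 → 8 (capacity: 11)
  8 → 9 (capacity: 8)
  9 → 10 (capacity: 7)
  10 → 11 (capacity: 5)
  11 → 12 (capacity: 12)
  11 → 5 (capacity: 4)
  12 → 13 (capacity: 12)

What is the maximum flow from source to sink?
Maximum flow = 5

Max flow: 5

Flow assignment:
  0 → 1: 5/17
  1 → 2: 5/8
  2 → 6: 5/14
  6 → 7: 5/7
  7 → 8: 5/11
  8 → 9: 5/8
  9 → 10: 5/7
  10 → 11: 5/5
  11 → 12: 5/12
  12 → 13: 5/12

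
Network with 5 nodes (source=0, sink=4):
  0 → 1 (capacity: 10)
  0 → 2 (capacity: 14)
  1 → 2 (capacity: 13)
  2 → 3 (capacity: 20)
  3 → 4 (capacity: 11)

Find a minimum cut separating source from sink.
Min cut value = 11, edges: (3,4)

Min cut value: 11
Partition: S = [0, 1, 2, 3], T = [4]
Cut edges: (3,4)

By max-flow min-cut theorem, max flow = min cut = 11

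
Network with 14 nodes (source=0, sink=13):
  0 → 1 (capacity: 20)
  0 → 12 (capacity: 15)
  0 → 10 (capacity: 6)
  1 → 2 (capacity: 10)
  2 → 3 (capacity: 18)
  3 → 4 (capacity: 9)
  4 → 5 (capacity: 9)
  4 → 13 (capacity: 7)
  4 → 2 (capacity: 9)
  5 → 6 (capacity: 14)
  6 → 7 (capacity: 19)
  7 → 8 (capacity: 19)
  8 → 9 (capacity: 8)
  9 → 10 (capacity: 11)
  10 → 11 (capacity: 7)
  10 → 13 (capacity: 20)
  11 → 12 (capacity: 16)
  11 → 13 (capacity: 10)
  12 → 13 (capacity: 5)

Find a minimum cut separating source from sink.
Min cut value = 20, edges: (0,10), (3,4), (12,13)

Min cut value: 20
Partition: S = [0, 1, 2, 3, 12], T = [4, 5, 6, 7, 8, 9, 10, 11, 13]
Cut edges: (0,10), (3,4), (12,13)

By max-flow min-cut theorem, max flow = min cut = 20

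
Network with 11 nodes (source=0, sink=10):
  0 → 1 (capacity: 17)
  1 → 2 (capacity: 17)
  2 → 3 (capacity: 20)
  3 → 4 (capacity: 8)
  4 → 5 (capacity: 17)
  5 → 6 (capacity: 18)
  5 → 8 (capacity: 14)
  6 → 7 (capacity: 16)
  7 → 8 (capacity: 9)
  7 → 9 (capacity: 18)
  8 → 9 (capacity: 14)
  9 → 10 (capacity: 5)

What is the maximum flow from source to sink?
Maximum flow = 5

Max flow: 5

Flow assignment:
  0 → 1: 5/17
  1 → 2: 5/17
  2 → 3: 5/20
  3 → 4: 5/8
  4 → 5: 5/17
  5 → 8: 5/14
  8 → 9: 5/14
  9 → 10: 5/5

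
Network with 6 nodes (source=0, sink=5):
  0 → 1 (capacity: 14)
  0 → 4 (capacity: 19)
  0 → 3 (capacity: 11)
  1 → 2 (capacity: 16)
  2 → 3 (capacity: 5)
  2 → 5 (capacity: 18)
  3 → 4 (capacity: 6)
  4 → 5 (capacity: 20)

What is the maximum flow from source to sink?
Maximum flow = 34

Max flow: 34

Flow assignment:
  0 → 1: 14/14
  0 → 4: 14/19
  0 → 3: 6/11
  1 → 2: 14/16
  2 → 5: 14/18
  3 → 4: 6/6
  4 → 5: 20/20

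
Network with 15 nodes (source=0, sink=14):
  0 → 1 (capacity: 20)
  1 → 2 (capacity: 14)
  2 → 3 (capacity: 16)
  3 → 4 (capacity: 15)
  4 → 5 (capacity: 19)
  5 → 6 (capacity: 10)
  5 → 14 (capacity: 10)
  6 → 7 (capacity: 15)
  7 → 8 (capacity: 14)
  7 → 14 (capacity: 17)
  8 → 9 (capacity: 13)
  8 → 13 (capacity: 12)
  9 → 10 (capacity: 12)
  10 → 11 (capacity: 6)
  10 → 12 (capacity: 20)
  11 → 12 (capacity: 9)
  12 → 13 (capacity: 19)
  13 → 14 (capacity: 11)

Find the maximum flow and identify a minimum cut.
Max flow = 14, Min cut edges: (1,2)

Maximum flow: 14
Minimum cut: (1,2)
Partition: S = [0, 1], T = [2, 3, 4, 5, 6, 7, 8, 9, 10, 11, 12, 13, 14]

Max-flow min-cut theorem verified: both equal 14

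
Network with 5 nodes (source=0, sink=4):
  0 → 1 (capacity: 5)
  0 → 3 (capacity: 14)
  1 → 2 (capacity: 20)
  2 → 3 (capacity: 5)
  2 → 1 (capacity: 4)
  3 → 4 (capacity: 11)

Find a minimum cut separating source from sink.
Min cut value = 11, edges: (3,4)

Min cut value: 11
Partition: S = [0, 1, 2, 3], T = [4]
Cut edges: (3,4)

By max-flow min-cut theorem, max flow = min cut = 11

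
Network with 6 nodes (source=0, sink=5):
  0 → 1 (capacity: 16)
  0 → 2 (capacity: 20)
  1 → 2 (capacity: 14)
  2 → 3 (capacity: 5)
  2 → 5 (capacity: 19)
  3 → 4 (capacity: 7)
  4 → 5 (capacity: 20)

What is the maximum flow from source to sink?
Maximum flow = 24

Max flow: 24

Flow assignment:
  0 → 1: 14/16
  0 → 2: 10/20
  1 → 2: 14/14
  2 → 3: 5/5
  2 → 5: 19/19
  3 → 4: 5/7
  4 → 5: 5/20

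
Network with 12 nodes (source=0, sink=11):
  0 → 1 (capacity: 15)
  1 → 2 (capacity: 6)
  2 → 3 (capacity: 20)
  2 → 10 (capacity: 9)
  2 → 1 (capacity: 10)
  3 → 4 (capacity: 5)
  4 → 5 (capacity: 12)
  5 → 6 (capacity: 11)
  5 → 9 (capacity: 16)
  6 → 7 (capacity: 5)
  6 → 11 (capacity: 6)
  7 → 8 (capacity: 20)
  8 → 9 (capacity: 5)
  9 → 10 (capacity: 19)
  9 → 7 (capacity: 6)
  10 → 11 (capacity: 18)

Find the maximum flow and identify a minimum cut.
Max flow = 6, Min cut edges: (1,2)

Maximum flow: 6
Minimum cut: (1,2)
Partition: S = [0, 1], T = [2, 3, 4, 5, 6, 7, 8, 9, 10, 11]

Max-flow min-cut theorem verified: both equal 6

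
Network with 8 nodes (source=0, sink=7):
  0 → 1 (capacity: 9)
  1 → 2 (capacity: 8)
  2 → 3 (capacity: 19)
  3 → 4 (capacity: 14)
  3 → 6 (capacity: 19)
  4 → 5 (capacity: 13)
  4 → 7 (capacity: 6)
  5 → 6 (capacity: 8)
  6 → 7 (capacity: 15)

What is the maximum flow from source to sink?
Maximum flow = 8

Max flow: 8

Flow assignment:
  0 → 1: 8/9
  1 → 2: 8/8
  2 → 3: 8/19
  3 → 4: 6/14
  3 → 6: 2/19
  4 → 7: 6/6
  6 → 7: 2/15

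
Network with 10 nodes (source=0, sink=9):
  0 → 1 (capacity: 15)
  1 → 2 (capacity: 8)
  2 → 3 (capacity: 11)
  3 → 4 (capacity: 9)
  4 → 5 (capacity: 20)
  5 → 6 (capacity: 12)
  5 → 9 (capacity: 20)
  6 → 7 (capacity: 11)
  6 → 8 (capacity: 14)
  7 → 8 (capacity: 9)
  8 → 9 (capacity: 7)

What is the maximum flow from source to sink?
Maximum flow = 8

Max flow: 8

Flow assignment:
  0 → 1: 8/15
  1 → 2: 8/8
  2 → 3: 8/11
  3 → 4: 8/9
  4 → 5: 8/20
  5 → 9: 8/20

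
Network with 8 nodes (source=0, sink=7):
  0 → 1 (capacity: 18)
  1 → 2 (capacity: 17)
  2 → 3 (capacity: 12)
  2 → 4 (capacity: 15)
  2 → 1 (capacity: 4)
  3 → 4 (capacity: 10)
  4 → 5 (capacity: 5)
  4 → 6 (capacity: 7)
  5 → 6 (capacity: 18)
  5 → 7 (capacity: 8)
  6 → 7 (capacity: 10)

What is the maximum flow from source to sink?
Maximum flow = 12

Max flow: 12

Flow assignment:
  0 → 1: 12/18
  1 → 2: 12/17
  2 → 4: 12/15
  4 → 5: 5/5
  4 → 6: 7/7
  5 → 7: 5/8
  6 → 7: 7/10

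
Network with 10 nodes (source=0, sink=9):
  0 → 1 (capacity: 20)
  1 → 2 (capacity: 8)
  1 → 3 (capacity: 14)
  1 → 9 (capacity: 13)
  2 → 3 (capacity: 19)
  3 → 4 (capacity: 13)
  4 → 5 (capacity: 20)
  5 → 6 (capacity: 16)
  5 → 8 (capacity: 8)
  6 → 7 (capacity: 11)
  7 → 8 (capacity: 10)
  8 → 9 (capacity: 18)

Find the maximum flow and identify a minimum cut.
Max flow = 20, Min cut edges: (0,1)

Maximum flow: 20
Minimum cut: (0,1)
Partition: S = [0], T = [1, 2, 3, 4, 5, 6, 7, 8, 9]

Max-flow min-cut theorem verified: both equal 20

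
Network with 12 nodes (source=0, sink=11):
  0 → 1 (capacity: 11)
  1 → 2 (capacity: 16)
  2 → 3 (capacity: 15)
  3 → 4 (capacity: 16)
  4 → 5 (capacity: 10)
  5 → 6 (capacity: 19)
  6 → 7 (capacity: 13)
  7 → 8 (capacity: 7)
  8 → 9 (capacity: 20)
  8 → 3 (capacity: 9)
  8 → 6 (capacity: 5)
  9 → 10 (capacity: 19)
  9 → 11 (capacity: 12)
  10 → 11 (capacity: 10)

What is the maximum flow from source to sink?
Maximum flow = 7

Max flow: 7

Flow assignment:
  0 → 1: 7/11
  1 → 2: 7/16
  2 → 3: 7/15
  3 → 4: 7/16
  4 → 5: 7/10
  5 → 6: 7/19
  6 → 7: 7/13
  7 → 8: 7/7
  8 → 9: 7/20
  9 → 11: 7/12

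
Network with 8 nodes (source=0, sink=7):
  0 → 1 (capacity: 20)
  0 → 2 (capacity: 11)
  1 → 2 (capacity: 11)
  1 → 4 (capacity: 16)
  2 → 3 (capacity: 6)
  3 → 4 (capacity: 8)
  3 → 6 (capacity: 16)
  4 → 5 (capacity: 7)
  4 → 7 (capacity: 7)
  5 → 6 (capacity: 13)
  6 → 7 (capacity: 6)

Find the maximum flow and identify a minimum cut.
Max flow = 13, Min cut edges: (4,7), (6,7)

Maximum flow: 13
Minimum cut: (4,7), (6,7)
Partition: S = [0, 1, 2, 3, 4, 5, 6], T = [7]

Max-flow min-cut theorem verified: both equal 13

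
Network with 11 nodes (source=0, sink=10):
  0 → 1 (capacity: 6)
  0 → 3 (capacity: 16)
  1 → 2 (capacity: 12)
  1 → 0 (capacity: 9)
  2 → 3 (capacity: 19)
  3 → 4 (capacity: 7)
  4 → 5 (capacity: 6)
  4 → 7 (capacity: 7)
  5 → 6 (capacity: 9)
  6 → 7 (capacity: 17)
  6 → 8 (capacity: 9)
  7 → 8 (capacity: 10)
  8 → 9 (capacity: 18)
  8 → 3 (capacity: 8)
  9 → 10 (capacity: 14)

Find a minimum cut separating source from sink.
Min cut value = 7, edges: (3,4)

Min cut value: 7
Partition: S = [0, 1, 2, 3], T = [4, 5, 6, 7, 8, 9, 10]
Cut edges: (3,4)

By max-flow min-cut theorem, max flow = min cut = 7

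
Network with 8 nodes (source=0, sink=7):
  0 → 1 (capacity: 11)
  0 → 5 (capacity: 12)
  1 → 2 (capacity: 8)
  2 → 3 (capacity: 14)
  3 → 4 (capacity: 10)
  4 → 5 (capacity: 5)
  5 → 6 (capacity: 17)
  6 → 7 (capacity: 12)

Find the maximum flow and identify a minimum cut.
Max flow = 12, Min cut edges: (6,7)

Maximum flow: 12
Minimum cut: (6,7)
Partition: S = [0, 1, 2, 3, 4, 5, 6], T = [7]

Max-flow min-cut theorem verified: both equal 12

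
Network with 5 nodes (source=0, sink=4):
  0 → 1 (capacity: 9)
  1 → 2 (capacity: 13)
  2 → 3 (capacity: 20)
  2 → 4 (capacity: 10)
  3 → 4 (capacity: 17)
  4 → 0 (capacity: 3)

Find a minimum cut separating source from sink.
Min cut value = 9, edges: (0,1)

Min cut value: 9
Partition: S = [0], T = [1, 2, 3, 4]
Cut edges: (0,1)

By max-flow min-cut theorem, max flow = min cut = 9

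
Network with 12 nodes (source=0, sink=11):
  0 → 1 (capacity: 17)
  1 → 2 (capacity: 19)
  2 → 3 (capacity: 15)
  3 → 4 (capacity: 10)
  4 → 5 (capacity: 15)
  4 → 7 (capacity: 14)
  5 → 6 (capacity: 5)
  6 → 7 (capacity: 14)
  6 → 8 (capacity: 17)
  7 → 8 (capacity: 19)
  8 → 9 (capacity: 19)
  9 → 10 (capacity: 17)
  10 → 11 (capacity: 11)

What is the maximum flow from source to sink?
Maximum flow = 10

Max flow: 10

Flow assignment:
  0 → 1: 10/17
  1 → 2: 10/19
  2 → 3: 10/15
  3 → 4: 10/10
  4 → 7: 10/14
  7 → 8: 10/19
  8 → 9: 10/19
  9 → 10: 10/17
  10 → 11: 10/11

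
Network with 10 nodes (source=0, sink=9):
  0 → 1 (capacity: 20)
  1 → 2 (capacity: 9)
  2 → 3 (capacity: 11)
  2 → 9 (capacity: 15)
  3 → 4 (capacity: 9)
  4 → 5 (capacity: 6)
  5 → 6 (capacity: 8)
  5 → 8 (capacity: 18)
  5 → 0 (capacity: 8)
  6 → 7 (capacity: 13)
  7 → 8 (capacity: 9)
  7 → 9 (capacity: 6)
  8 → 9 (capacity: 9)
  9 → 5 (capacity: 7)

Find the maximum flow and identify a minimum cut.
Max flow = 9, Min cut edges: (1,2)

Maximum flow: 9
Minimum cut: (1,2)
Partition: S = [0, 1], T = [2, 3, 4, 5, 6, 7, 8, 9]

Max-flow min-cut theorem verified: both equal 9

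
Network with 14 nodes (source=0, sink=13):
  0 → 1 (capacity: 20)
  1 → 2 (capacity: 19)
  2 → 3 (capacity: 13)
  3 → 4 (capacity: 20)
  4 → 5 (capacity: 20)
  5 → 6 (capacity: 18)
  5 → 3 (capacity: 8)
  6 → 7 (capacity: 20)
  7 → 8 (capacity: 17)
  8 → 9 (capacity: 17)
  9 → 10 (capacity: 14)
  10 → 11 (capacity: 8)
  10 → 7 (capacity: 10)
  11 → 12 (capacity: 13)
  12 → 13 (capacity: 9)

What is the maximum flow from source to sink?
Maximum flow = 8

Max flow: 8

Flow assignment:
  0 → 1: 8/20
  1 → 2: 8/19
  2 → 3: 8/13
  3 → 4: 13/20
  4 → 5: 13/20
  5 → 6: 8/18
  5 → 3: 5/8
  6 → 7: 8/20
  7 → 8: 13/17
  8 → 9: 13/17
  9 → 10: 13/14
  10 → 11: 8/8
  10 → 7: 5/10
  11 → 12: 8/13
  12 → 13: 8/9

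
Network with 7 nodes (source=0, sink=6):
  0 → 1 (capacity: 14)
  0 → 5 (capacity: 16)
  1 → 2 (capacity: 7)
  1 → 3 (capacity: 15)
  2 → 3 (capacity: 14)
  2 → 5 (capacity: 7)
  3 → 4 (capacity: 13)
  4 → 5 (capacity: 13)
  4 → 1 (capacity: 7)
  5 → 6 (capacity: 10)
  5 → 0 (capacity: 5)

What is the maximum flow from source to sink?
Maximum flow = 10

Max flow: 10

Flow assignment:
  0 → 1: 14/14
  1 → 2: 7/7
  1 → 3: 7/15
  2 → 5: 7/7
  3 → 4: 7/13
  4 → 5: 7/13
  5 → 6: 10/10
  5 → 0: 4/5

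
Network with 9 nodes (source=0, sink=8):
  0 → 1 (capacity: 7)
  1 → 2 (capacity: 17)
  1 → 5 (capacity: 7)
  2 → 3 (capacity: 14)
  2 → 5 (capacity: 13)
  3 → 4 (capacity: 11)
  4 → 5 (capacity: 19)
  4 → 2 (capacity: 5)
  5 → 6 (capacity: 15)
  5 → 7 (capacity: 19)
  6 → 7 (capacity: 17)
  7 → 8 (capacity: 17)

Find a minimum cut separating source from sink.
Min cut value = 7, edges: (0,1)

Min cut value: 7
Partition: S = [0], T = [1, 2, 3, 4, 5, 6, 7, 8]
Cut edges: (0,1)

By max-flow min-cut theorem, max flow = min cut = 7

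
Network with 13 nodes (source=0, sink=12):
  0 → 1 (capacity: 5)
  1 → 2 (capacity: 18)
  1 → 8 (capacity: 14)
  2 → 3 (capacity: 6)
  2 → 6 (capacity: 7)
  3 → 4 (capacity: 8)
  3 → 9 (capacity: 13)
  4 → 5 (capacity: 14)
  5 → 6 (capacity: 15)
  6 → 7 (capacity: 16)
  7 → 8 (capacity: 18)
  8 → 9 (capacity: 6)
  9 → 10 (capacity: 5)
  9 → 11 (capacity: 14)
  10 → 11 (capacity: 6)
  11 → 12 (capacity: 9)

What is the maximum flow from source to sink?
Maximum flow = 5

Max flow: 5

Flow assignment:
  0 → 1: 5/5
  1 → 8: 5/14
  8 → 9: 5/6
  9 → 11: 5/14
  11 → 12: 5/9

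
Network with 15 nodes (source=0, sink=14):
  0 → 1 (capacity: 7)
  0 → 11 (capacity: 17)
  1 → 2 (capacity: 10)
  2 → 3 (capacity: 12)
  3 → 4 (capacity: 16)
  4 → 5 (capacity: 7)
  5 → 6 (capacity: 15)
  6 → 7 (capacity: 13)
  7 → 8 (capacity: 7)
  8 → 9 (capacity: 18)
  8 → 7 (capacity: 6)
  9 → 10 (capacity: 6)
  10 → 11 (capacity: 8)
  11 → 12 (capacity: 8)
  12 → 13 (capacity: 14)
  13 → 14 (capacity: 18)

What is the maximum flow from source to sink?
Maximum flow = 8

Max flow: 8

Flow assignment:
  0 → 1: 6/7
  0 → 11: 2/17
  1 → 2: 6/10
  2 → 3: 6/12
  3 → 4: 6/16
  4 → 5: 6/7
  5 → 6: 6/15
  6 → 7: 6/13
  7 → 8: 6/7
  8 → 9: 6/18
  9 → 10: 6/6
  10 → 11: 6/8
  11 → 12: 8/8
  12 → 13: 8/14
  13 → 14: 8/18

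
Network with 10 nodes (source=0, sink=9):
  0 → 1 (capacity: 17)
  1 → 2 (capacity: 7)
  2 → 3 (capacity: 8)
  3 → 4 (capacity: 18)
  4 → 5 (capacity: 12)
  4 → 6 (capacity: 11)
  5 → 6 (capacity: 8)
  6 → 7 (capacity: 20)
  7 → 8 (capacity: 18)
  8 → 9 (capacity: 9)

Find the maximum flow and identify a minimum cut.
Max flow = 7, Min cut edges: (1,2)

Maximum flow: 7
Minimum cut: (1,2)
Partition: S = [0, 1], T = [2, 3, 4, 5, 6, 7, 8, 9]

Max-flow min-cut theorem verified: both equal 7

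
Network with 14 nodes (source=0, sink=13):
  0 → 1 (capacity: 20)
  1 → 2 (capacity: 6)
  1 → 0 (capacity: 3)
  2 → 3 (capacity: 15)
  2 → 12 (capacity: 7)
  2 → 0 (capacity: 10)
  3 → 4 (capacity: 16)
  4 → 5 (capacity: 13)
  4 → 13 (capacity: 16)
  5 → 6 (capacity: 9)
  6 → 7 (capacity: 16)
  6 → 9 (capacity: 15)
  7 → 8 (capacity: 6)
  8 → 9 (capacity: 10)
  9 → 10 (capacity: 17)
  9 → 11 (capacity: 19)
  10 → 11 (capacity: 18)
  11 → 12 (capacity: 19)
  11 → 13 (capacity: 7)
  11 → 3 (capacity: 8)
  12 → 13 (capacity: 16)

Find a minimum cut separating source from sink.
Min cut value = 6, edges: (1,2)

Min cut value: 6
Partition: S = [0, 1], T = [2, 3, 4, 5, 6, 7, 8, 9, 10, 11, 12, 13]
Cut edges: (1,2)

By max-flow min-cut theorem, max flow = min cut = 6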